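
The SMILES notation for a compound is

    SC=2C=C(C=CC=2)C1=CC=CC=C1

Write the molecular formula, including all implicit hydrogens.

C12H10S

Walk through each heavy atom and fill implicit hydrogens from standard valence (C 4, N 3, O 2, S 2, halogen 1):
  atom 1: S, bond orders sum to 1 (valence 2) → 1 H
  atom 2: C, bond orders sum to 4 (valence 4) → 0 H
  atom 3: C, bond orders sum to 3 (valence 4) → 1 H
  atom 4: C, bond orders sum to 4 (valence 4) → 0 H
  atom 5: C, bond orders sum to 3 (valence 4) → 1 H
  atom 6: C, bond orders sum to 3 (valence 4) → 1 H
  atom 7: C, bond orders sum to 3 (valence 4) → 1 H
  atom 8: C, bond orders sum to 4 (valence 4) → 0 H
  atom 9: C, bond orders sum to 3 (valence 4) → 1 H
  atom 10: C, bond orders sum to 3 (valence 4) → 1 H
  atom 11: C, bond orders sum to 3 (valence 4) → 1 H
  atom 12: C, bond orders sum to 3 (valence 4) → 1 H
  atom 13: C, bond orders sum to 3 (valence 4) → 1 H
Totals → C:12, H:10, S:1.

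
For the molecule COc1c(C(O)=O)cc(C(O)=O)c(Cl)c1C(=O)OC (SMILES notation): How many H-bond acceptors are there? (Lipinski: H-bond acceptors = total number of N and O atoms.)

7

N atoms: 0; O atoms: 7.
Lipinski HBA = 0 + 7 = 7.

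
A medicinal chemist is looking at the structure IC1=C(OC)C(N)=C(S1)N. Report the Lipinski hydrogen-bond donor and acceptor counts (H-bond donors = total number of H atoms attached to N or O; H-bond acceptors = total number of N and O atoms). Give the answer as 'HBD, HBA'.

4, 3

Donors: find every N or O and count the H atoms it carries.
  atom 4 (O): bond orders sum to 2 → 0 H
  atom 7 (N): bond orders sum to 1 → 2 H
  atom 10 (N): bond orders sum to 1 → 2 H
Lipinski HBD = 4.
Acceptors: N atoms = 2, O atoms = 1 → HBA = 3.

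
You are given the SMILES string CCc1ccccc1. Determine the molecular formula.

Walk through each heavy atom and fill implicit hydrogens from standard valence (C 4, N 3, O 2, S 2, halogen 1); for lowercase aromatic atoms, an aromatic c carries 1 H when it has two neighbours and 0 H with three, and aromatic n carries 0 H:
  atom 1: C, bond orders sum to 1 (valence 4) → 3 H
  atom 2: C, bond orders sum to 2 (valence 4) → 2 H
  atom 3: aromatic c, 3 neighbours → 0 H
  atom 4: aromatic c, 2 neighbours → 1 H
  atom 5: aromatic c, 2 neighbours → 1 H
  atom 6: aromatic c, 2 neighbours → 1 H
  atom 7: aromatic c, 2 neighbours → 1 H
  atom 8: aromatic c, 2 neighbours → 1 H
Totals → C:8, H:10.

C8H10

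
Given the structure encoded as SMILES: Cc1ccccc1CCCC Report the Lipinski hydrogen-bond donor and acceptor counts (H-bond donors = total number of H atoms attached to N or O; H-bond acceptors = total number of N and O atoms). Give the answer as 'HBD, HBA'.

0, 0

Donors: find every N or O and count the H atoms it carries.
  (no N or O atoms present)
Lipinski HBD = 0.
Acceptors: N atoms = 0, O atoms = 0 → HBA = 0.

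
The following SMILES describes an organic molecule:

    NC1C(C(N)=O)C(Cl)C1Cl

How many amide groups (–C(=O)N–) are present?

The amide motif appears at heavy-atom position 4 in the SMILES.
Other groups present: 1 primary amine.
Amide count: 1.

1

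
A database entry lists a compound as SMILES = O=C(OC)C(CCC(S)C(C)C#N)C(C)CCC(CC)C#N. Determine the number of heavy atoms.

Every atom symbol written in the SMILES (organic subset) is one heavy atom; implicit H are not written.
Heavy atoms by element → C:17, N:2, O:2, S:1.
Total: 22.

22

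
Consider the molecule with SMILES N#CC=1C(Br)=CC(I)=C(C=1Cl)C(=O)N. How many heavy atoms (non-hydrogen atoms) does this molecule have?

14

Every atom symbol written in the SMILES (organic subset) is one heavy atom; implicit H are not written.
Heavy atoms by element → Br:1, C:8, Cl:1, I:1, N:2, O:1.
Total: 14.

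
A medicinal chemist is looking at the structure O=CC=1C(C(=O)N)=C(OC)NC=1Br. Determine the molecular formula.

C7H7BrN2O3

Walk through each heavy atom and fill implicit hydrogens from standard valence (C 4, N 3, O 2, S 2, halogen 1):
  atom 1: O, bond orders sum to 2 (valence 2) → 0 H
  atom 2: C, bond orders sum to 3 (valence 4) → 1 H
  atom 3: C, bond orders sum to 4 (valence 4) → 0 H
  atom 4: C, bond orders sum to 4 (valence 4) → 0 H
  atom 5: C, bond orders sum to 4 (valence 4) → 0 H
  atom 6: O, bond orders sum to 2 (valence 2) → 0 H
  atom 7: N, bond orders sum to 1 (valence 3) → 2 H
  atom 8: C, bond orders sum to 4 (valence 4) → 0 H
  atom 9: O, bond orders sum to 2 (valence 2) → 0 H
  atom 10: C, bond orders sum to 1 (valence 4) → 3 H
  atom 11: N, bond orders sum to 2 (valence 3) → 1 H
  atom 12: C, bond orders sum to 4 (valence 4) → 0 H
  atom 13: Br (halogen, monovalent) → 0 H
Totals → C:7, H:7, Br:1, N:2, O:3.
In Hill order: C7H7BrN2O3.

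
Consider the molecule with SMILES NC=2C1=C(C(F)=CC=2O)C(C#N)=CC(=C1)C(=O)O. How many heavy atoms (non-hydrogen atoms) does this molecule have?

Every atom symbol written in the SMILES (organic subset) is one heavy atom; implicit H are not written.
Heavy atoms by element → C:12, F:1, N:2, O:3.
Total: 18.

18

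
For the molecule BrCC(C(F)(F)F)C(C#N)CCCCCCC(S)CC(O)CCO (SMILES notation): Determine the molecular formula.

C16H27BrF3NO2S

Walk through each heavy atom and fill implicit hydrogens from standard valence (C 4, N 3, O 2, S 2, halogen 1):
  atom 1: Br (halogen, monovalent) → 0 H
  atom 2: C, bond orders sum to 2 (valence 4) → 2 H
  atom 3: C, bond orders sum to 3 (valence 4) → 1 H
  atom 4: C, bond orders sum to 4 (valence 4) → 0 H
  atom 5: F (halogen, monovalent) → 0 H
  atom 6: F (halogen, monovalent) → 0 H
  atom 7: F (halogen, monovalent) → 0 H
  atom 8: C, bond orders sum to 3 (valence 4) → 1 H
  atom 9: C, bond orders sum to 4 (valence 4) → 0 H
  atom 10: N, bond orders sum to 3 (valence 3) → 0 H
  atom 11: C, bond orders sum to 2 (valence 4) → 2 H
  atom 12: C, bond orders sum to 2 (valence 4) → 2 H
  atom 13: C, bond orders sum to 2 (valence 4) → 2 H
  atom 14: C, bond orders sum to 2 (valence 4) → 2 H
  atom 15: C, bond orders sum to 2 (valence 4) → 2 H
  atom 16: C, bond orders sum to 2 (valence 4) → 2 H
  atom 17: C, bond orders sum to 3 (valence 4) → 1 H
  atom 18: S, bond orders sum to 1 (valence 2) → 1 H
  atom 19: C, bond orders sum to 2 (valence 4) → 2 H
  atom 20: C, bond orders sum to 3 (valence 4) → 1 H
  atom 21: O, bond orders sum to 1 (valence 2) → 1 H
  atom 22: C, bond orders sum to 2 (valence 4) → 2 H
  atom 23: C, bond orders sum to 2 (valence 4) → 2 H
  atom 24: O, bond orders sum to 1 (valence 2) → 1 H
Totals → C:16, H:27, Br:1, F:3, N:1, O:2, S:1.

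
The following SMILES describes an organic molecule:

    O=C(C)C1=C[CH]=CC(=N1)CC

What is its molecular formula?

Walk through each heavy atom and fill implicit hydrogens from standard valence (C 4, N 3, O 2, S 2, halogen 1):
  atom 1: O, bond orders sum to 2 (valence 2) → 0 H
  atom 2: C, bond orders sum to 4 (valence 4) → 0 H
  atom 3: C, bond orders sum to 1 (valence 4) → 3 H
  atom 4: C, bond orders sum to 4 (valence 4) → 0 H
  atom 5: C, bond orders sum to 3 (valence 4) → 1 H
  atom 6: C with explicit H count 1
  atom 7: C, bond orders sum to 3 (valence 4) → 1 H
  atom 8: C, bond orders sum to 4 (valence 4) → 0 H
  atom 9: N, bond orders sum to 3 (valence 3) → 0 H
  atom 10: C, bond orders sum to 2 (valence 4) → 2 H
  atom 11: C, bond orders sum to 1 (valence 4) → 3 H
Totals → C:9, H:11, N:1, O:1.

C9H11NO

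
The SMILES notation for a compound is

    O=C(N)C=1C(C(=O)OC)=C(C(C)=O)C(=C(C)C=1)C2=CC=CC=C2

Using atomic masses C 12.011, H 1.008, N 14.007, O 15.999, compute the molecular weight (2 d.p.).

First, the molecular formula is C18H17NO4 (counting implicit H from valence).
  C: 18 × 12.011 = 216.198
  H: 17 × 1.008 = 17.136
  N: 1 × 14.007 = 14.007
  O: 4 × 15.999 = 63.996
Sum: 18×12.011 + 17×1.008 + 1×14.007 + 4×15.999 = 311.337 → 311.34 g/mol.

311.34 g/mol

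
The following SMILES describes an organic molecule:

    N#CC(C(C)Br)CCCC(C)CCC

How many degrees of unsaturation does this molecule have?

Degree of unsaturation = (number of rings) + (number of π bonds).
Ring closures in the SMILES: 0.
π bonds: 1 triple bond (each 2 DoU) → 2 DoU from unsaturation.
Total DoU = 0 + 2 = 2.

2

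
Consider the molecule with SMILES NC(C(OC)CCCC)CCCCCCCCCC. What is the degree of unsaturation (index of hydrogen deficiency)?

0

Molecular formula: C17H37NO.
DoU = (2C + 2 + N − H − X) / 2, where X is the halogen count and O/S are ignored.
    = (2·17 + 2 + 1 − 37 − 0) / 2 = 0 / 2 = 0.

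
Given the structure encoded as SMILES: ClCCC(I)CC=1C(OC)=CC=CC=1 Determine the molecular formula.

C11H14ClIO

Walk through each heavy atom and fill implicit hydrogens from standard valence (C 4, N 3, O 2, S 2, halogen 1):
  atom 1: Cl (halogen, monovalent) → 0 H
  atom 2: C, bond orders sum to 2 (valence 4) → 2 H
  atom 3: C, bond orders sum to 2 (valence 4) → 2 H
  atom 4: C, bond orders sum to 3 (valence 4) → 1 H
  atom 5: I (halogen, monovalent) → 0 H
  atom 6: C, bond orders sum to 2 (valence 4) → 2 H
  atom 7: C, bond orders sum to 4 (valence 4) → 0 H
  atom 8: C, bond orders sum to 4 (valence 4) → 0 H
  atom 9: O, bond orders sum to 2 (valence 2) → 0 H
  atom 10: C, bond orders sum to 1 (valence 4) → 3 H
  atom 11: C, bond orders sum to 3 (valence 4) → 1 H
  atom 12: C, bond orders sum to 3 (valence 4) → 1 H
  atom 13: C, bond orders sum to 3 (valence 4) → 1 H
  atom 14: C, bond orders sum to 3 (valence 4) → 1 H
Totals → C:11, H:14, Cl:1, I:1, O:1.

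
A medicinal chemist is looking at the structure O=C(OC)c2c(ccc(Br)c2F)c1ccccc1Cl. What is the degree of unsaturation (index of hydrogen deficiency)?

9

Molecular formula: C14H9BrClFO2.
DoU = (2C + 2 + N − H − X) / 2, where X is the halogen count and O/S are ignored.
    = (2·14 + 2 + 0 − 9 − 3) / 2 = 18 / 2 = 9.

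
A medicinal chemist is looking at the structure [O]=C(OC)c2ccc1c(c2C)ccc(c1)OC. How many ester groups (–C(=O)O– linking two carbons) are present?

The ester motif appears at heavy-atom position 2 in the SMILES.
Other groups present: 1 ether.
Ester count: 1.

1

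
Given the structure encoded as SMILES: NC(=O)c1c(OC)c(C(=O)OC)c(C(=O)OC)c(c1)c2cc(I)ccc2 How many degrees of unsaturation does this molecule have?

Molecular formula: C18H16INO6.
DoU = (2C + 2 + N − H − X) / 2, where X is the halogen count and O/S are ignored.
    = (2·18 + 2 + 1 − 16 − 1) / 2 = 22 / 2 = 11.

11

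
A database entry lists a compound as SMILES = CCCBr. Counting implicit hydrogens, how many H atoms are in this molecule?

7

Walk through each heavy atom and fill implicit hydrogens from standard valence (C 4, N 3, O 2, S 2, halogen 1):
  atom 1: C, bond orders sum to 1 (valence 4) → 3 H
  atom 2: C, bond orders sum to 2 (valence 4) → 2 H
  atom 3: C, bond orders sum to 2 (valence 4) → 2 H
  atom 4: Br (halogen, monovalent) → 0 H
Total hydrogens: 7.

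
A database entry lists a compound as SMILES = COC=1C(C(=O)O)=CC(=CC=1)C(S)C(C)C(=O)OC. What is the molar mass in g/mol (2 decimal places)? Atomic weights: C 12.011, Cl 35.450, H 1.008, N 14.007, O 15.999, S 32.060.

284.33 g/mol

First, the molecular formula is C13H16O5S (counting implicit H from valence).
  C: 13 × 12.011 = 156.143
  H: 16 × 1.008 = 16.128
  O: 5 × 15.999 = 79.995
  S: 1 × 32.060 = 32.060
Sum: 13×12.011 + 16×1.008 + 5×15.999 + 1×32.060 = 284.326 → 284.33 g/mol.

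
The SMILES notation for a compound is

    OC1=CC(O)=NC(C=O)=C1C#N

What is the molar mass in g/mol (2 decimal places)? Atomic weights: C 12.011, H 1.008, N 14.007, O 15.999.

164.12 g/mol

First, the molecular formula is C7H4N2O3 (counting implicit H from valence).
  C: 7 × 12.011 = 84.077
  H: 4 × 1.008 = 4.032
  N: 2 × 14.007 = 28.014
  O: 3 × 15.999 = 47.997
Sum: 7×12.011 + 4×1.008 + 2×14.007 + 3×15.999 = 164.120 → 164.12 g/mol.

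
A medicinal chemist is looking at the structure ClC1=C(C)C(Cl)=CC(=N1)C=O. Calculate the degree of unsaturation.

5

Degree of unsaturation = (number of rings) + (number of π bonds).
Ring closures in the SMILES: 1.
π bonds: 4 double bonds (each 1 DoU) → 4 DoU from unsaturation.
Total DoU = 1 + 4 = 5.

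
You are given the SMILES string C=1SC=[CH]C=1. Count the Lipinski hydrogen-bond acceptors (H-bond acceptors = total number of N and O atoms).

0

N atoms: 0; O atoms: 0.
Lipinski HBA = 0 + 0 = 0.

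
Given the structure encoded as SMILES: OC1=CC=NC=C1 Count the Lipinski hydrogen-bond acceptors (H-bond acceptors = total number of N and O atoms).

N atoms: 1; O atoms: 1.
Lipinski HBA = 1 + 1 = 2.

2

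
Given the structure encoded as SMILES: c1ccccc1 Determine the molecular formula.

Walk through each heavy atom and fill implicit hydrogens from standard valence (C 4, N 3, O 2, S 2, halogen 1); for lowercase aromatic atoms, an aromatic c carries 1 H when it has two neighbours and 0 H with three, and aromatic n carries 0 H:
  atom 1: aromatic c, 2 neighbours → 1 H
  atom 2: aromatic c, 2 neighbours → 1 H
  atom 3: aromatic c, 2 neighbours → 1 H
  atom 4: aromatic c, 2 neighbours → 1 H
  atom 5: aromatic c, 2 neighbours → 1 H
  atom 6: aromatic c, 2 neighbours → 1 H
Totals → C:6, H:6.

C6H6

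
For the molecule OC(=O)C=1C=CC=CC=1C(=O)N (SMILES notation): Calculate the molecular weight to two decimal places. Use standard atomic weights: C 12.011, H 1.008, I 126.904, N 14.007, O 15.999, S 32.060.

165.15 g/mol

First, the molecular formula is C8H7NO3 (counting implicit H from valence).
  C: 8 × 12.011 = 96.088
  H: 7 × 1.008 = 7.056
  N: 1 × 14.007 = 14.007
  O: 3 × 15.999 = 47.997
Sum: 8×12.011 + 7×1.008 + 1×14.007 + 3×15.999 = 165.148 → 165.15 g/mol.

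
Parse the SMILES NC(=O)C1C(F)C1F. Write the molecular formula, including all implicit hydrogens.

C4H5F2NO

Walk through each heavy atom and fill implicit hydrogens from standard valence (C 4, N 3, O 2, S 2, halogen 1):
  atom 1: N, bond orders sum to 1 (valence 3) → 2 H
  atom 2: C, bond orders sum to 4 (valence 4) → 0 H
  atom 3: O, bond orders sum to 2 (valence 2) → 0 H
  atom 4: C, bond orders sum to 3 (valence 4) → 1 H
  atom 5: C, bond orders sum to 3 (valence 4) → 1 H
  atom 6: F (halogen, monovalent) → 0 H
  atom 7: C, bond orders sum to 3 (valence 4) → 1 H
  atom 8: F (halogen, monovalent) → 0 H
Totals → C:4, H:5, F:2, N:1, O:1.
In Hill order: C4H5F2NO.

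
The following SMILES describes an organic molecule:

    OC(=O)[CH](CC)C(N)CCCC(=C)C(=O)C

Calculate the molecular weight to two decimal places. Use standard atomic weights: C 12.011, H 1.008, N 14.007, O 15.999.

227.30 g/mol

First, the molecular formula is C12H21NO3 (counting implicit H from valence).
  C: 12 × 12.011 = 144.132
  H: 21 × 1.008 = 21.168
  N: 1 × 14.007 = 14.007
  O: 3 × 15.999 = 47.997
Sum: 12×12.011 + 21×1.008 + 1×14.007 + 3×15.999 = 227.304 → 227.30 g/mol.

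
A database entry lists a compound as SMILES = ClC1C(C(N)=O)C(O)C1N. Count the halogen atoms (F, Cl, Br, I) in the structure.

1

Halogen atoms appear at heavy-atom position 1 (1×Cl).
Other groups present: 1 amide, 1 hydroxyl, 1 primary amine.
Halogen count: 1.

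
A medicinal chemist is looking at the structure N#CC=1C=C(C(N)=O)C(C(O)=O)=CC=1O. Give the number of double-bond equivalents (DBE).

8

Molecular formula: C9H6N2O4.
DoU = (2C + 2 + N − H − X) / 2, where X is the halogen count and O/S are ignored.
    = (2·9 + 2 + 2 − 6 − 0) / 2 = 16 / 2 = 8.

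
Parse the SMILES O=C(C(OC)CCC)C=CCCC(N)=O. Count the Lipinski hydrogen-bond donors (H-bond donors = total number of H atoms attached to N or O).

Donors: find every N or O and count the H atoms it carries.
  atom 1 (O): bond orders sum to 2 → 0 H
  atom 4 (O): bond orders sum to 2 → 0 H
  atom 14 (N): bond orders sum to 1 → 2 H
  atom 15 (O): bond orders sum to 2 → 0 H
Lipinski HBD = 2.

2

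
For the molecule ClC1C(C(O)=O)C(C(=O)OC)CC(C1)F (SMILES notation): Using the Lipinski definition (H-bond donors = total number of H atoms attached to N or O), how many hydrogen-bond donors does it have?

Donors: find every N or O and count the H atoms it carries.
  atom 5 (O): bond orders sum to 1 → 1 H
  atom 6 (O): bond orders sum to 2 → 0 H
  atom 9 (O): bond orders sum to 2 → 0 H
  atom 10 (O): bond orders sum to 2 → 0 H
Lipinski HBD = 1.

1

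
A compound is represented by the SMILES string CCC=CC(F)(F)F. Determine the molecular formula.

C5H7F3

Walk through each heavy atom and fill implicit hydrogens from standard valence (C 4, N 3, O 2, S 2, halogen 1):
  atom 1: C, bond orders sum to 1 (valence 4) → 3 H
  atom 2: C, bond orders sum to 2 (valence 4) → 2 H
  atom 3: C, bond orders sum to 3 (valence 4) → 1 H
  atom 4: C, bond orders sum to 3 (valence 4) → 1 H
  atom 5: C, bond orders sum to 4 (valence 4) → 0 H
  atom 6: F (halogen, monovalent) → 0 H
  atom 7: F (halogen, monovalent) → 0 H
  atom 8: F (halogen, monovalent) → 0 H
Totals → C:5, H:7, F:3.
In Hill order: C5H7F3.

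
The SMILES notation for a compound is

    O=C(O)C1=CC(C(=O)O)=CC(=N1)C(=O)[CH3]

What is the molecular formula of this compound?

C9H7NO5

Walk through each heavy atom and fill implicit hydrogens from standard valence (C 4, N 3, O 2, S 2, halogen 1):
  atom 1: O, bond orders sum to 2 (valence 2) → 0 H
  atom 2: C, bond orders sum to 4 (valence 4) → 0 H
  atom 3: O, bond orders sum to 1 (valence 2) → 1 H
  atom 4: C, bond orders sum to 4 (valence 4) → 0 H
  atom 5: C, bond orders sum to 3 (valence 4) → 1 H
  atom 6: C, bond orders sum to 4 (valence 4) → 0 H
  atom 7: C, bond orders sum to 4 (valence 4) → 0 H
  atom 8: O, bond orders sum to 2 (valence 2) → 0 H
  atom 9: O, bond orders sum to 1 (valence 2) → 1 H
  atom 10: C, bond orders sum to 3 (valence 4) → 1 H
  atom 11: C, bond orders sum to 4 (valence 4) → 0 H
  atom 12: N, bond orders sum to 3 (valence 3) → 0 H
  atom 13: C, bond orders sum to 4 (valence 4) → 0 H
  atom 14: O, bond orders sum to 2 (valence 2) → 0 H
  atom 15: C with explicit H count 3
Totals → C:9, H:7, N:1, O:5.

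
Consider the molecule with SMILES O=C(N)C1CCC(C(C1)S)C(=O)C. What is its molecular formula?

C9H15NO2S

Walk through each heavy atom and fill implicit hydrogens from standard valence (C 4, N 3, O 2, S 2, halogen 1):
  atom 1: O, bond orders sum to 2 (valence 2) → 0 H
  atom 2: C, bond orders sum to 4 (valence 4) → 0 H
  atom 3: N, bond orders sum to 1 (valence 3) → 2 H
  atom 4: C, bond orders sum to 3 (valence 4) → 1 H
  atom 5: C, bond orders sum to 2 (valence 4) → 2 H
  atom 6: C, bond orders sum to 2 (valence 4) → 2 H
  atom 7: C, bond orders sum to 3 (valence 4) → 1 H
  atom 8: C, bond orders sum to 3 (valence 4) → 1 H
  atom 9: C, bond orders sum to 2 (valence 4) → 2 H
  atom 10: S, bond orders sum to 1 (valence 2) → 1 H
  atom 11: C, bond orders sum to 4 (valence 4) → 0 H
  atom 12: O, bond orders sum to 2 (valence 2) → 0 H
  atom 13: C, bond orders sum to 1 (valence 4) → 3 H
Totals → C:9, H:15, N:1, O:2, S:1.
In Hill order: C9H15NO2S.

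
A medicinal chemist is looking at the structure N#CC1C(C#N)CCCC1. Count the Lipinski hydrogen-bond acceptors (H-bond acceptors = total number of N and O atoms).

2

N atoms: 2; O atoms: 0.
Lipinski HBA = 2 + 0 = 2.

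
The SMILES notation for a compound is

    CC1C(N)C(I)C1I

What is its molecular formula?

C5H9I2N

Walk through each heavy atom and fill implicit hydrogens from standard valence (C 4, N 3, O 2, S 2, halogen 1):
  atom 1: C, bond orders sum to 1 (valence 4) → 3 H
  atom 2: C, bond orders sum to 3 (valence 4) → 1 H
  atom 3: C, bond orders sum to 3 (valence 4) → 1 H
  atom 4: N, bond orders sum to 1 (valence 3) → 2 H
  atom 5: C, bond orders sum to 3 (valence 4) → 1 H
  atom 6: I (halogen, monovalent) → 0 H
  atom 7: C, bond orders sum to 3 (valence 4) → 1 H
  atom 8: I (halogen, monovalent) → 0 H
Totals → C:5, H:9, I:2, N:1.
In Hill order: C5H9I2N.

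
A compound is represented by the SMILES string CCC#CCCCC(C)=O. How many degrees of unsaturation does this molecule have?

3

Degree of unsaturation = (number of rings) + (number of π bonds).
Ring closures in the SMILES: 0.
π bonds: 1 double bond (each 1 DoU), 1 triple bond (each 2 DoU) → 3 DoU from unsaturation.
Total DoU = 0 + 3 = 3.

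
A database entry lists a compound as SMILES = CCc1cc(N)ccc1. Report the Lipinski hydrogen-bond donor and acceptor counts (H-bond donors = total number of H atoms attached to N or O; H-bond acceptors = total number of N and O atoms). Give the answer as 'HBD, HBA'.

2, 1

Donors: find every N or O and count the H atoms it carries.
  atom 6 (N): bond orders sum to 1 → 2 H
Lipinski HBD = 2.
Acceptors: N atoms = 1, O atoms = 0 → HBA = 1.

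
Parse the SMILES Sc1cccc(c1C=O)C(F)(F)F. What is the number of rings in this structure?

In SMILES, each pair of matching ring-closure digits denotes one ring-closing bond; the number of such bonds equals the number of independent rings.
Ring-closure bonds here: 1.

1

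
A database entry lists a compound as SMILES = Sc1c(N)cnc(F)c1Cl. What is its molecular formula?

C5H4ClFN2S

Walk through each heavy atom and fill implicit hydrogens from standard valence (C 4, N 3, O 2, S 2, halogen 1); for lowercase aromatic atoms, an aromatic c carries 1 H when it has two neighbours and 0 H with three, and aromatic n carries 0 H:
  atom 1: S, bond orders sum to 1 (valence 2) → 1 H
  atom 2: aromatic c, 3 neighbours → 0 H
  atom 3: aromatic c, 3 neighbours → 0 H
  atom 4: N, bond orders sum to 1 (valence 3) → 2 H
  atom 5: aromatic c, 2 neighbours → 1 H
  atom 6: aromatic n, 2 neighbours → 0 H
  atom 7: aromatic c, 3 neighbours → 0 H
  atom 8: F (halogen, monovalent) → 0 H
  atom 9: aromatic c, 3 neighbours → 0 H
  atom 10: Cl (halogen, monovalent) → 0 H
Totals → C:5, H:4, Cl:1, F:1, N:2, S:1.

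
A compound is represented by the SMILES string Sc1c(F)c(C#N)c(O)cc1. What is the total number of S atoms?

1

Scan the SMILES for S atoms (remember two-letter symbols like Cl and Br are single atoms).
Sulfur count: 1.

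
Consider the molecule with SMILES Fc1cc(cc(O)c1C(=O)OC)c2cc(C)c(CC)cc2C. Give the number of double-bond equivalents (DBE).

9

Molecular formula: C18H19FO3.
DoU = (2C + 2 + N − H − X) / 2, where X is the halogen count and O/S are ignored.
    = (2·18 + 2 + 0 − 19 − 1) / 2 = 18 / 2 = 9.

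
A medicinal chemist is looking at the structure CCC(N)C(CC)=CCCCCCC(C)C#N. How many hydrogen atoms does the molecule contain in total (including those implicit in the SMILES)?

28

Walk through each heavy atom and fill implicit hydrogens from standard valence (C 4, N 3, O 2, S 2, halogen 1):
  atom 1: C, bond orders sum to 1 (valence 4) → 3 H
  atom 2: C, bond orders sum to 2 (valence 4) → 2 H
  atom 3: C, bond orders sum to 3 (valence 4) → 1 H
  atom 4: N, bond orders sum to 1 (valence 3) → 2 H
  atom 5: C, bond orders sum to 4 (valence 4) → 0 H
  atom 6: C, bond orders sum to 2 (valence 4) → 2 H
  atom 7: C, bond orders sum to 1 (valence 4) → 3 H
  atom 8: C, bond orders sum to 3 (valence 4) → 1 H
  atom 9: C, bond orders sum to 2 (valence 4) → 2 H
  atom 10: C, bond orders sum to 2 (valence 4) → 2 H
  atom 11: C, bond orders sum to 2 (valence 4) → 2 H
  atom 12: C, bond orders sum to 2 (valence 4) → 2 H
  atom 13: C, bond orders sum to 2 (valence 4) → 2 H
  atom 14: C, bond orders sum to 3 (valence 4) → 1 H
  atom 15: C, bond orders sum to 1 (valence 4) → 3 H
  atom 16: C, bond orders sum to 4 (valence 4) → 0 H
  atom 17: N, bond orders sum to 3 (valence 3) → 0 H
Total hydrogens: 28.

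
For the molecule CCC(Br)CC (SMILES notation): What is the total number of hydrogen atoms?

Walk through each heavy atom and fill implicit hydrogens from standard valence (C 4, N 3, O 2, S 2, halogen 1):
  atom 1: C, bond orders sum to 1 (valence 4) → 3 H
  atom 2: C, bond orders sum to 2 (valence 4) → 2 H
  atom 3: C, bond orders sum to 3 (valence 4) → 1 H
  atom 4: Br (halogen, monovalent) → 0 H
  atom 5: C, bond orders sum to 2 (valence 4) → 2 H
  atom 6: C, bond orders sum to 1 (valence 4) → 3 H
Total hydrogens: 11.

11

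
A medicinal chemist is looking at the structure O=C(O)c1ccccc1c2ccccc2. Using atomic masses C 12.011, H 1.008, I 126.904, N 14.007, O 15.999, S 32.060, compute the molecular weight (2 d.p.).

First, the molecular formula is C13H10O2 (counting implicit H from valence).
  C: 13 × 12.011 = 156.143
  H: 10 × 1.008 = 10.080
  O: 2 × 15.999 = 31.998
Sum: 13×12.011 + 10×1.008 + 2×15.999 = 198.221 → 198.22 g/mol.

198.22 g/mol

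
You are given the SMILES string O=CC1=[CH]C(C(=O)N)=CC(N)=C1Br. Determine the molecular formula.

C8H7BrN2O2

Walk through each heavy atom and fill implicit hydrogens from standard valence (C 4, N 3, O 2, S 2, halogen 1):
  atom 1: O, bond orders sum to 2 (valence 2) → 0 H
  atom 2: C, bond orders sum to 3 (valence 4) → 1 H
  atom 3: C, bond orders sum to 4 (valence 4) → 0 H
  atom 4: C with explicit H count 1
  atom 5: C, bond orders sum to 4 (valence 4) → 0 H
  atom 6: C, bond orders sum to 4 (valence 4) → 0 H
  atom 7: O, bond orders sum to 2 (valence 2) → 0 H
  atom 8: N, bond orders sum to 1 (valence 3) → 2 H
  atom 9: C, bond orders sum to 3 (valence 4) → 1 H
  atom 10: C, bond orders sum to 4 (valence 4) → 0 H
  atom 11: N, bond orders sum to 1 (valence 3) → 2 H
  atom 12: C, bond orders sum to 4 (valence 4) → 0 H
  atom 13: Br (halogen, monovalent) → 0 H
Totals → C:8, H:7, Br:1, N:2, O:2.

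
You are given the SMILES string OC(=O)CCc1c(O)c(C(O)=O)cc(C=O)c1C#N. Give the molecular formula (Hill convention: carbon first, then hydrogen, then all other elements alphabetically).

Walk through each heavy atom and fill implicit hydrogens from standard valence (C 4, N 3, O 2, S 2, halogen 1); for lowercase aromatic atoms, an aromatic c carries 1 H when it has two neighbours and 0 H with three, and aromatic n carries 0 H:
  atom 1: O, bond orders sum to 1 (valence 2) → 1 H
  atom 2: C, bond orders sum to 4 (valence 4) → 0 H
  atom 3: O, bond orders sum to 2 (valence 2) → 0 H
  atom 4: C, bond orders sum to 2 (valence 4) → 2 H
  atom 5: C, bond orders sum to 2 (valence 4) → 2 H
  atom 6: aromatic c, 3 neighbours → 0 H
  atom 7: aromatic c, 3 neighbours → 0 H
  atom 8: O, bond orders sum to 1 (valence 2) → 1 H
  atom 9: aromatic c, 3 neighbours → 0 H
  atom 10: C, bond orders sum to 4 (valence 4) → 0 H
  atom 11: O, bond orders sum to 1 (valence 2) → 1 H
  atom 12: O, bond orders sum to 2 (valence 2) → 0 H
  atom 13: aromatic c, 2 neighbours → 1 H
  atom 14: aromatic c, 3 neighbours → 0 H
  atom 15: C, bond orders sum to 3 (valence 4) → 1 H
  atom 16: O, bond orders sum to 2 (valence 2) → 0 H
  atom 17: aromatic c, 3 neighbours → 0 H
  atom 18: C, bond orders sum to 4 (valence 4) → 0 H
  atom 19: N, bond orders sum to 3 (valence 3) → 0 H
Totals → C:12, H:9, N:1, O:6.
In Hill order: C12H9NO6.

C12H9NO6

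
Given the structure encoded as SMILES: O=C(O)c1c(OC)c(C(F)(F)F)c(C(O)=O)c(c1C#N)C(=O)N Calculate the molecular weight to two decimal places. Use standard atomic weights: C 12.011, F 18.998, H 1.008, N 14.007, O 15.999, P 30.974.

First, the molecular formula is C12H7F3N2O6 (counting implicit H from valence).
  C: 12 × 12.011 = 144.132
  F: 3 × 18.998 = 56.994
  H: 7 × 1.008 = 7.056
  N: 2 × 14.007 = 28.014
  O: 6 × 15.999 = 95.994
Sum: 12×12.011 + 3×18.998 + 7×1.008 + 2×14.007 + 6×15.999 = 332.190 → 332.19 g/mol.

332.19 g/mol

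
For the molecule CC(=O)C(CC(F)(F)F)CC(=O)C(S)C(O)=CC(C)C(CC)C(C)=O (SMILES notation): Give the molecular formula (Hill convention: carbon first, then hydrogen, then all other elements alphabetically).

C17H25F3O4S

Walk through each heavy atom and fill implicit hydrogens from standard valence (C 4, N 3, O 2, S 2, halogen 1):
  atom 1: C, bond orders sum to 1 (valence 4) → 3 H
  atom 2: C, bond orders sum to 4 (valence 4) → 0 H
  atom 3: O, bond orders sum to 2 (valence 2) → 0 H
  atom 4: C, bond orders sum to 3 (valence 4) → 1 H
  atom 5: C, bond orders sum to 2 (valence 4) → 2 H
  atom 6: C, bond orders sum to 4 (valence 4) → 0 H
  atom 7: F (halogen, monovalent) → 0 H
  atom 8: F (halogen, monovalent) → 0 H
  atom 9: F (halogen, monovalent) → 0 H
  atom 10: C, bond orders sum to 2 (valence 4) → 2 H
  atom 11: C, bond orders sum to 4 (valence 4) → 0 H
  atom 12: O, bond orders sum to 2 (valence 2) → 0 H
  atom 13: C, bond orders sum to 3 (valence 4) → 1 H
  atom 14: S, bond orders sum to 1 (valence 2) → 1 H
  atom 15: C, bond orders sum to 4 (valence 4) → 0 H
  atom 16: O, bond orders sum to 1 (valence 2) → 1 H
  atom 17: C, bond orders sum to 3 (valence 4) → 1 H
  atom 18: C, bond orders sum to 3 (valence 4) → 1 H
  atom 19: C, bond orders sum to 1 (valence 4) → 3 H
  atom 20: C, bond orders sum to 3 (valence 4) → 1 H
  atom 21: C, bond orders sum to 2 (valence 4) → 2 H
  atom 22: C, bond orders sum to 1 (valence 4) → 3 H
  atom 23: C, bond orders sum to 4 (valence 4) → 0 H
  atom 24: C, bond orders sum to 1 (valence 4) → 3 H
  atom 25: O, bond orders sum to 2 (valence 2) → 0 H
Totals → C:17, H:25, F:3, O:4, S:1.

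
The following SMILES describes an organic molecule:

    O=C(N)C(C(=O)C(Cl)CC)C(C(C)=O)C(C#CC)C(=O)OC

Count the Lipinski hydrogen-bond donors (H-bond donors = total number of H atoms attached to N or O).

Donors: find every N or O and count the H atoms it carries.
  atom 1 (O): bond orders sum to 2 → 0 H
  atom 3 (N): bond orders sum to 1 → 2 H
  atom 6 (O): bond orders sum to 2 → 0 H
  atom 14 (O): bond orders sum to 2 → 0 H
  atom 20 (O): bond orders sum to 2 → 0 H
  atom 21 (O): bond orders sum to 2 → 0 H
Lipinski HBD = 2.

2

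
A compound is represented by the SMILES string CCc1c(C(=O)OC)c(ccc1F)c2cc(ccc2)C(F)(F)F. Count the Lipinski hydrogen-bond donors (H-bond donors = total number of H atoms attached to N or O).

0

Donors: find every N or O and count the H atoms it carries.
  atom 6 (O): bond orders sum to 2 → 0 H
  atom 7 (O): bond orders sum to 2 → 0 H
Lipinski HBD = 0.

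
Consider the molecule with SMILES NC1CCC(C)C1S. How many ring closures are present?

In SMILES, each pair of matching ring-closure digits denotes one ring-closing bond; the number of such bonds equals the number of independent rings.
Ring-closure bonds here: 1.

1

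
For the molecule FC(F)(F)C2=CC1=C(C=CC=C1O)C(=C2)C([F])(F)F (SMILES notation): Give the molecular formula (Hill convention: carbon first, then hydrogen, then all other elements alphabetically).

C12H6F6O

Walk through each heavy atom and fill implicit hydrogens from standard valence (C 4, N 3, O 2, S 2, halogen 1):
  atom 1: F (halogen, monovalent) → 0 H
  atom 2: C, bond orders sum to 4 (valence 4) → 0 H
  atom 3: F (halogen, monovalent) → 0 H
  atom 4: F (halogen, monovalent) → 0 H
  atom 5: C, bond orders sum to 4 (valence 4) → 0 H
  atom 6: C, bond orders sum to 3 (valence 4) → 1 H
  atom 7: C, bond orders sum to 4 (valence 4) → 0 H
  atom 8: C, bond orders sum to 4 (valence 4) → 0 H
  atom 9: C, bond orders sum to 3 (valence 4) → 1 H
  atom 10: C, bond orders sum to 3 (valence 4) → 1 H
  atom 11: C, bond orders sum to 3 (valence 4) → 1 H
  atom 12: C, bond orders sum to 4 (valence 4) → 0 H
  atom 13: O, bond orders sum to 1 (valence 2) → 1 H
  atom 14: C, bond orders sum to 4 (valence 4) → 0 H
  atom 15: C, bond orders sum to 3 (valence 4) → 1 H
  atom 16: C, bond orders sum to 4 (valence 4) → 0 H
  atom 17: F with explicit H count 0
  atom 18: F (halogen, monovalent) → 0 H
  atom 19: F (halogen, monovalent) → 0 H
Totals → C:12, H:6, F:6, O:1.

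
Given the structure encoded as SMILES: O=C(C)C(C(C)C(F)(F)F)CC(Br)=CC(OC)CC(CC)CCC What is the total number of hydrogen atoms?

30

Walk through each heavy atom and fill implicit hydrogens from standard valence (C 4, N 3, O 2, S 2, halogen 1):
  atom 1: O, bond orders sum to 2 (valence 2) → 0 H
  atom 2: C, bond orders sum to 4 (valence 4) → 0 H
  atom 3: C, bond orders sum to 1 (valence 4) → 3 H
  atom 4: C, bond orders sum to 3 (valence 4) → 1 H
  atom 5: C, bond orders sum to 3 (valence 4) → 1 H
  atom 6: C, bond orders sum to 1 (valence 4) → 3 H
  atom 7: C, bond orders sum to 4 (valence 4) → 0 H
  atom 8: F (halogen, monovalent) → 0 H
  atom 9: F (halogen, monovalent) → 0 H
  atom 10: F (halogen, monovalent) → 0 H
  atom 11: C, bond orders sum to 2 (valence 4) → 2 H
  atom 12: C, bond orders sum to 4 (valence 4) → 0 H
  atom 13: Br (halogen, monovalent) → 0 H
  atom 14: C, bond orders sum to 3 (valence 4) → 1 H
  atom 15: C, bond orders sum to 3 (valence 4) → 1 H
  atom 16: O, bond orders sum to 2 (valence 2) → 0 H
  atom 17: C, bond orders sum to 1 (valence 4) → 3 H
  atom 18: C, bond orders sum to 2 (valence 4) → 2 H
  atom 19: C, bond orders sum to 3 (valence 4) → 1 H
  atom 20: C, bond orders sum to 2 (valence 4) → 2 H
  atom 21: C, bond orders sum to 1 (valence 4) → 3 H
  atom 22: C, bond orders sum to 2 (valence 4) → 2 H
  atom 23: C, bond orders sum to 2 (valence 4) → 2 H
  atom 24: C, bond orders sum to 1 (valence 4) → 3 H
Total hydrogens: 30.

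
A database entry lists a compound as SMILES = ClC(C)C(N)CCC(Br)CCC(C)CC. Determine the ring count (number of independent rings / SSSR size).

0

In SMILES, each pair of matching ring-closure digits denotes one ring-closing bond; the number of such bonds equals the number of independent rings.
Ring-closure bonds here: 0.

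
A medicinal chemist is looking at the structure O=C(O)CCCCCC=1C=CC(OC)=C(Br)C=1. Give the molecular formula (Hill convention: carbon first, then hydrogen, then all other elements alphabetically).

Walk through each heavy atom and fill implicit hydrogens from standard valence (C 4, N 3, O 2, S 2, halogen 1):
  atom 1: O, bond orders sum to 2 (valence 2) → 0 H
  atom 2: C, bond orders sum to 4 (valence 4) → 0 H
  atom 3: O, bond orders sum to 1 (valence 2) → 1 H
  atom 4: C, bond orders sum to 2 (valence 4) → 2 H
  atom 5: C, bond orders sum to 2 (valence 4) → 2 H
  atom 6: C, bond orders sum to 2 (valence 4) → 2 H
  atom 7: C, bond orders sum to 2 (valence 4) → 2 H
  atom 8: C, bond orders sum to 2 (valence 4) → 2 H
  atom 9: C, bond orders sum to 4 (valence 4) → 0 H
  atom 10: C, bond orders sum to 3 (valence 4) → 1 H
  atom 11: C, bond orders sum to 3 (valence 4) → 1 H
  atom 12: C, bond orders sum to 4 (valence 4) → 0 H
  atom 13: O, bond orders sum to 2 (valence 2) → 0 H
  atom 14: C, bond orders sum to 1 (valence 4) → 3 H
  atom 15: C, bond orders sum to 4 (valence 4) → 0 H
  atom 16: Br (halogen, monovalent) → 0 H
  atom 17: C, bond orders sum to 3 (valence 4) → 1 H
Totals → C:13, H:17, Br:1, O:3.
In Hill order: C13H17BrO3.

C13H17BrO3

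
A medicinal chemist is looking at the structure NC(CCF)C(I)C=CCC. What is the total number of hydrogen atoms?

Walk through each heavy atom and fill implicit hydrogens from standard valence (C 4, N 3, O 2, S 2, halogen 1):
  atom 1: N, bond orders sum to 1 (valence 3) → 2 H
  atom 2: C, bond orders sum to 3 (valence 4) → 1 H
  atom 3: C, bond orders sum to 2 (valence 4) → 2 H
  atom 4: C, bond orders sum to 2 (valence 4) → 2 H
  atom 5: F (halogen, monovalent) → 0 H
  atom 6: C, bond orders sum to 3 (valence 4) → 1 H
  atom 7: I (halogen, monovalent) → 0 H
  atom 8: C, bond orders sum to 3 (valence 4) → 1 H
  atom 9: C, bond orders sum to 3 (valence 4) → 1 H
  atom 10: C, bond orders sum to 2 (valence 4) → 2 H
  atom 11: C, bond orders sum to 1 (valence 4) → 3 H
Total hydrogens: 15.

15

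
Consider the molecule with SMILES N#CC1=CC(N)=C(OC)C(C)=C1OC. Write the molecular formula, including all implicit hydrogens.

C10H12N2O2

Walk through each heavy atom and fill implicit hydrogens from standard valence (C 4, N 3, O 2, S 2, halogen 1):
  atom 1: N, bond orders sum to 3 (valence 3) → 0 H
  atom 2: C, bond orders sum to 4 (valence 4) → 0 H
  atom 3: C, bond orders sum to 4 (valence 4) → 0 H
  atom 4: C, bond orders sum to 3 (valence 4) → 1 H
  atom 5: C, bond orders sum to 4 (valence 4) → 0 H
  atom 6: N, bond orders sum to 1 (valence 3) → 2 H
  atom 7: C, bond orders sum to 4 (valence 4) → 0 H
  atom 8: O, bond orders sum to 2 (valence 2) → 0 H
  atom 9: C, bond orders sum to 1 (valence 4) → 3 H
  atom 10: C, bond orders sum to 4 (valence 4) → 0 H
  atom 11: C, bond orders sum to 1 (valence 4) → 3 H
  atom 12: C, bond orders sum to 4 (valence 4) → 0 H
  atom 13: O, bond orders sum to 2 (valence 2) → 0 H
  atom 14: C, bond orders sum to 1 (valence 4) → 3 H
Totals → C:10, H:12, N:2, O:2.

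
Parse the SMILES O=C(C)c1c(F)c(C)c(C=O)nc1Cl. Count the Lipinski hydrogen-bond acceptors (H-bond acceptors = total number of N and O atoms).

N atoms: 1; O atoms: 2.
Lipinski HBA = 1 + 2 = 3.

3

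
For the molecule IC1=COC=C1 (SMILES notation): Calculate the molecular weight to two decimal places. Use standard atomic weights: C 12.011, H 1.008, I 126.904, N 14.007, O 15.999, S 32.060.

193.97 g/mol

First, the molecular formula is C4H3IO (counting implicit H from valence).
  C: 4 × 12.011 = 48.044
  H: 3 × 1.008 = 3.024
  I: 1 × 126.904 = 126.904
  O: 1 × 15.999 = 15.999
Sum: 4×12.011 + 3×1.008 + 1×126.904 + 1×15.999 = 193.971 → 193.97 g/mol.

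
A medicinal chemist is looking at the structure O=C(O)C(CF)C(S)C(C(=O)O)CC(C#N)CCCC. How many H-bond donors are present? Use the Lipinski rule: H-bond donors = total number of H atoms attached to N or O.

Donors: find every N or O and count the H atoms it carries.
  atom 1 (O): bond orders sum to 2 → 0 H
  atom 3 (O): bond orders sum to 1 → 1 H
  atom 11 (O): bond orders sum to 2 → 0 H
  atom 12 (O): bond orders sum to 1 → 1 H
  atom 16 (N): bond orders sum to 3 → 0 H
Lipinski HBD = 2.

2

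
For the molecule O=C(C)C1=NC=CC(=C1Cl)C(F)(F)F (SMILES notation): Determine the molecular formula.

Walk through each heavy atom and fill implicit hydrogens from standard valence (C 4, N 3, O 2, S 2, halogen 1):
  atom 1: O, bond orders sum to 2 (valence 2) → 0 H
  atom 2: C, bond orders sum to 4 (valence 4) → 0 H
  atom 3: C, bond orders sum to 1 (valence 4) → 3 H
  atom 4: C, bond orders sum to 4 (valence 4) → 0 H
  atom 5: N, bond orders sum to 3 (valence 3) → 0 H
  atom 6: C, bond orders sum to 3 (valence 4) → 1 H
  atom 7: C, bond orders sum to 3 (valence 4) → 1 H
  atom 8: C, bond orders sum to 4 (valence 4) → 0 H
  atom 9: C, bond orders sum to 4 (valence 4) → 0 H
  atom 10: Cl (halogen, monovalent) → 0 H
  atom 11: C, bond orders sum to 4 (valence 4) → 0 H
  atom 12: F (halogen, monovalent) → 0 H
  atom 13: F (halogen, monovalent) → 0 H
  atom 14: F (halogen, monovalent) → 0 H
Totals → C:8, H:5, Cl:1, F:3, N:1, O:1.

C8H5ClF3NO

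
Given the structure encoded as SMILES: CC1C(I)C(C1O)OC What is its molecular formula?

C6H11IO2

Walk through each heavy atom and fill implicit hydrogens from standard valence (C 4, N 3, O 2, S 2, halogen 1):
  atom 1: C, bond orders sum to 1 (valence 4) → 3 H
  atom 2: C, bond orders sum to 3 (valence 4) → 1 H
  atom 3: C, bond orders sum to 3 (valence 4) → 1 H
  atom 4: I (halogen, monovalent) → 0 H
  atom 5: C, bond orders sum to 3 (valence 4) → 1 H
  atom 6: C, bond orders sum to 3 (valence 4) → 1 H
  atom 7: O, bond orders sum to 1 (valence 2) → 1 H
  atom 8: O, bond orders sum to 2 (valence 2) → 0 H
  atom 9: C, bond orders sum to 1 (valence 4) → 3 H
Totals → C:6, H:11, I:1, O:2.
In Hill order: C6H11IO2.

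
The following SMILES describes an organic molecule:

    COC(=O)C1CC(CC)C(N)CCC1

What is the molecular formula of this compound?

Walk through each heavy atom and fill implicit hydrogens from standard valence (C 4, N 3, O 2, S 2, halogen 1):
  atom 1: C, bond orders sum to 1 (valence 4) → 3 H
  atom 2: O, bond orders sum to 2 (valence 2) → 0 H
  atom 3: C, bond orders sum to 4 (valence 4) → 0 H
  atom 4: O, bond orders sum to 2 (valence 2) → 0 H
  atom 5: C, bond orders sum to 3 (valence 4) → 1 H
  atom 6: C, bond orders sum to 2 (valence 4) → 2 H
  atom 7: C, bond orders sum to 3 (valence 4) → 1 H
  atom 8: C, bond orders sum to 2 (valence 4) → 2 H
  atom 9: C, bond orders sum to 1 (valence 4) → 3 H
  atom 10: C, bond orders sum to 3 (valence 4) → 1 H
  atom 11: N, bond orders sum to 1 (valence 3) → 2 H
  atom 12: C, bond orders sum to 2 (valence 4) → 2 H
  atom 13: C, bond orders sum to 2 (valence 4) → 2 H
  atom 14: C, bond orders sum to 2 (valence 4) → 2 H
Totals → C:11, H:21, N:1, O:2.

C11H21NO2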